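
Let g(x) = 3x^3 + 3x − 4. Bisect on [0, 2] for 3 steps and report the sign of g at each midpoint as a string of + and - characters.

+--

g(1) = 2 > 0, so the root lies in [0, 1]
g(0.5) = -2.125 < 0, so the root lies in [0.5, 1]
g(0.75) = -0.484375 < 0, so the root lies in [0.75, 1]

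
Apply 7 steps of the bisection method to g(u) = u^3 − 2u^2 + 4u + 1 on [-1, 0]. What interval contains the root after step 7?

g(-0.5) = -1.625 < 0, so the root lies in [-0.5, 0]
g(-0.25) = -0.140625 < 0, so the root lies in [-0.25, 0]
g(-0.125) = 0.466797 > 0, so the root lies in [-0.25, -0.125]
g(-0.1875) = 0.1731 > 0, so the root lies in [-0.25, -0.1875]
g(-0.21875) = 0.0188 > 0, so the root lies in [-0.25, -0.21875]
g(-0.234375) = -0.0602 < 0, so the root lies in [-0.234375, -0.21875]
g(-0.2265625) = -0.0205 < 0, so the root lies in [-0.2265625, -0.21875]

[-0.2265625, -0.21875]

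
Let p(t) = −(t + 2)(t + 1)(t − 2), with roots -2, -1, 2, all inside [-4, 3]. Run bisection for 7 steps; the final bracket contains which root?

2

m = -0.5, p(m) = 1.875 (+); new bracket [-0.5, 3]
m = 1.25, p(m) = 5.484375 (+); new bracket [1.25, 3]
m = 2.125, p(m) = -1.611328 (−); new bracket [1.25, 2.125]
m = 1.6875, p(m) = 3.0969 (+); new bracket [1.6875, 2.125]
m = 1.90625, p(m) = 1.0643 (+); new bracket [1.90625, 2.125]
m = 2.015625, p(m) = -0.1892 (−); new bracket [1.90625, 2.015625]
m = 1.9609375, p(m) = 0.4581 (+); new bracket [1.9609375, 2.015625]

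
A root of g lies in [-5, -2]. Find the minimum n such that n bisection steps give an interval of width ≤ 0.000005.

Width after n steps is 3/2^n. Need 2^n ≥ 3/0.000005 = 600000.
2^19 = 524288 < 600000 ≤ 2^20 = 1048576, so n = 20.

20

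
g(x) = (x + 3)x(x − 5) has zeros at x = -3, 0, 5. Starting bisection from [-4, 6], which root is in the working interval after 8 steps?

5

g(1) = -16 < 0, so the root lies in [1, 6]
g(3.5) = -34.125 < 0, so the root lies in [3.5, 6]
g(4.75) = -9.203125 < 0, so the root lies in [4.75, 6]
g(5.375) = 16.8809 > 0, so the root lies in [4.75, 5.375]
g(5.0625) = 2.551 > 0, so the root lies in [4.75, 5.0625]
g(4.90625) = -3.6366 < 0, so the root lies in [4.90625, 5.0625]
g(4.984375) = -0.6218 < 0, so the root lies in [4.984375, 5.0625]
g(5.0234375) = 0.9447 > 0, so the root lies in [4.984375, 5.0234375]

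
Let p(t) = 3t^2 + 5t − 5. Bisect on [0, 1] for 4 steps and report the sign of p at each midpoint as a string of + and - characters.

-+--

t = 0.5 gives p = -1.75, negative; keep [0.5, 1]
t = 0.75 gives p = 0.4375, positive; keep [0.5, 0.75]
t = 0.625 gives p = -0.703125, negative; keep [0.625, 0.75]
t = 0.6875 gives p = -0.1445, negative; keep [0.6875, 0.75]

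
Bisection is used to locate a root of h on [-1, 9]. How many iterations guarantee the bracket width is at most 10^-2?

Width after n steps is 10/2^n. Need 2^n ≥ 10/10^-2 = 1000.
2^9 = 512 < 1000 ≤ 2^10 = 1024, so n = 10.

10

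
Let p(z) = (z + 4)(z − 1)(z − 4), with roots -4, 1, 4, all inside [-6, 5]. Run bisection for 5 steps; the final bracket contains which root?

-4

p(-0.5) = 23.625 > 0, so the root lies in [-6, -0.5]
p(-3.25) = 23.109375 > 0, so the root lies in [-6, -3.25]
p(-4.625) = -30.322266 < 0, so the root lies in [-4.625, -3.25]
p(-3.9375) = 2.4495 > 0, so the root lies in [-4.625, -3.9375]
p(-4.28125) = -12.3006 < 0, so the root lies in [-4.28125, -3.9375]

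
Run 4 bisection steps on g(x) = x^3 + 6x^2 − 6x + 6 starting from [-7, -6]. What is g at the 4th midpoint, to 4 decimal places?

2.5042

g(-6.5) = 23.875 > 0, so the root lies in [-7, -6.5]
g(-6.75) = 12.328125 > 0, so the root lies in [-7, -6.75]
g(-6.875) = 5.892578 > 0, so the root lies in [-7, -6.875]
g(-6.9375) = 2.5042 > 0, so the root lies in [-7, -6.9375]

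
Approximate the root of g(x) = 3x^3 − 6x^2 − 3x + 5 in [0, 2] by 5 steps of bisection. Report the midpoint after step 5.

0.8125

g(1) = -1 < 0, so the root lies in [0, 1]
g(0.5) = 2.375 > 0, so the root lies in [0.5, 1]
g(0.75) = 0.640625 > 0, so the root lies in [0.75, 1]
g(0.875) = -0.209 < 0, so the root lies in [0.75, 0.875]
g(0.8125) = 0.2107 > 0, so the root lies in [0.8125, 0.875]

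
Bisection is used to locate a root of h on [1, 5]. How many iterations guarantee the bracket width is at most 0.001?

Width after n steps is 4/2^n. Need 2^n ≥ 4/0.001 = 4000.
2^11 = 2048 < 4000 ≤ 2^12 = 4096, so n = 12.

12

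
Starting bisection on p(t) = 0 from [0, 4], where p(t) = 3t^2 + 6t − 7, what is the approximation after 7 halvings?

0.84375

p(2) = 17 > 0, so the root lies in [0, 2]
p(1) = 2 > 0, so the root lies in [0, 1]
p(0.5) = -3.25 < 0, so the root lies in [0.5, 1]
p(0.75) = -0.8125 < 0, so the root lies in [0.75, 1]
p(0.875) = 0.5469 > 0, so the root lies in [0.75, 0.875]
p(0.8125) = -0.1445 < 0, so the root lies in [0.8125, 0.875]
p(0.84375) = 0.1982 > 0, so the root lies in [0.8125, 0.84375]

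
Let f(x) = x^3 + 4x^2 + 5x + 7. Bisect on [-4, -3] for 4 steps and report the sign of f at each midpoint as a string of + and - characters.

---+

f(-3.5) = -4.375 < 0, so the root lies in [-3.5, -3]
f(-3.25) = -1.328125 < 0, so the root lies in [-3.25, -3]
f(-3.125) = -0.080078 < 0, so the root lies in [-3.125, -3]
f(-3.0625) = 0.4802 > 0, so the root lies in [-3.125, -3.0625]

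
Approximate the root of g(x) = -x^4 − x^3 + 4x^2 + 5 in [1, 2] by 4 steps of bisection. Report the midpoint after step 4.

1.9375

g(1.5) = 5.5625 > 0, so the root lies in [1.5, 2]
g(1.75) = 2.511719 > 0, so the root lies in [1.75, 2]
g(1.875) = 0.111084 > 0, so the root lies in [1.875, 2]
g(1.9375) = -1.3494 < 0, so the root lies in [1.875, 1.9375]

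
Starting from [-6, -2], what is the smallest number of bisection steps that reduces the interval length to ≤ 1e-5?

19

Width after n steps is 4/2^n. Need 2^n ≥ 4/1e-5 = 400000.
2^18 = 262144 < 400000 ≤ 2^19 = 524288, so n = 19.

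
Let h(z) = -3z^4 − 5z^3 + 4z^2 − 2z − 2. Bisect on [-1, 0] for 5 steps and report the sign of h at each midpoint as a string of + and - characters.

h(-0.5) = 0.4375 > 0, so the root lies in [-0.5, 0]
h(-0.25) = -1.183594 < 0, so the root lies in [-0.5, -0.25]
h(-0.375) = -0.483154 < 0, so the root lies in [-0.5, -0.375]
h(-0.4375) = -0.0506 < 0, so the root lies in [-0.5, -0.4375]
h(-0.46875) = 0.1866 > 0, so the root lies in [-0.46875, -0.4375]

+---+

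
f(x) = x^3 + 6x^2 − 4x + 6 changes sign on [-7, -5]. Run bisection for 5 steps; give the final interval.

midpoint -6: f = 30 > 0 → [-7, -6]
midpoint -6.5: f = 10.875 > 0 → [-7, -6.5]
midpoint -6.75: f = -1.171875 < 0 → [-6.75, -6.5]
midpoint -6.625: f = 5.0684 > 0 → [-6.75, -6.625]
midpoint -6.6875: f = 2.0032 > 0 → [-6.75, -6.6875]

[-6.75, -6.6875]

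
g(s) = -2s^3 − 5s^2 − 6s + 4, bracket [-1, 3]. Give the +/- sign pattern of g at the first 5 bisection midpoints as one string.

midpoint 1: g = -9 < 0 → [-1, 1]
midpoint 0: g = 4 > 0 → [0, 1]
midpoint 0.5: g = -0.5 < 0 → [0, 0.5]
midpoint 0.25: g = 2.1562 > 0 → [0.25, 0.5]
midpoint 0.375: g = 0.9414 > 0 → [0.375, 0.5]

-+-++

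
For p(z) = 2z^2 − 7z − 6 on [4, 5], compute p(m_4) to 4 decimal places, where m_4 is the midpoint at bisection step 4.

p(4.5) = 3 > 0, so the root lies in [4, 4.5]
p(4.25) = 0.375 > 0, so the root lies in [4, 4.25]
p(4.125) = -0.84375 < 0, so the root lies in [4.125, 4.25]
p(4.1875) = -0.2422 < 0, so the root lies in [4.1875, 4.25]

-0.2422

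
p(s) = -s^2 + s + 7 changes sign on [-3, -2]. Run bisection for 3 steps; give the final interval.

[-2.25, -2.125]

p(-2.5) = -1.75 < 0, so the root lies in [-2.5, -2]
p(-2.25) = -0.3125 < 0, so the root lies in [-2.25, -2]
p(-2.125) = 0.359375 > 0, so the root lies in [-2.25, -2.125]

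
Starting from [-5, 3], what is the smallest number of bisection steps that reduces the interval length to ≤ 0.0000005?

Width after n steps is 8/2^n. Need 2^n ≥ 8/0.0000005 = 16000000.
2^23 = 8388608 < 16000000 ≤ 2^24 = 16777216, so n = 24.

24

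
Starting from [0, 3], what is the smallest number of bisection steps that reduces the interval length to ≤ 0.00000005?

26

Width after n steps is 3/2^n. Need 2^n ≥ 3/0.00000005 = 60000000.
2^25 = 33554432 < 60000000 ≤ 2^26 = 67108864, so n = 26.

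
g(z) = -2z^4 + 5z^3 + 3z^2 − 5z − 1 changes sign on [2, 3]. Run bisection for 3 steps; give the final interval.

[2.625, 2.75]

midpoint 2.5: g = 5.25 > 0 → [2.5, 3]
midpoint 2.75: g = -2.460938 < 0 → [2.5, 2.75]
midpoint 2.625: g = 2.024902 > 0 → [2.625, 2.75]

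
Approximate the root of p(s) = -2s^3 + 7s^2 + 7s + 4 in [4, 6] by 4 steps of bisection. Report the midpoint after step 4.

p(5) = -36 < 0, so the root lies in [4, 5]
p(4.5) = -5 < 0, so the root lies in [4, 4.5]
p(4.25) = 6.65625 > 0, so the root lies in [4.25, 4.5]
p(4.375) = 1.1289 > 0, so the root lies in [4.375, 4.5]

4.375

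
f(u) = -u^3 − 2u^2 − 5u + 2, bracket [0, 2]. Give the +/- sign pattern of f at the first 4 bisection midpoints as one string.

--+-

midpoint 1: f = -6 < 0 → [0, 1]
midpoint 0.5: f = -1.125 < 0 → [0, 0.5]
midpoint 0.25: f = 0.609375 > 0 → [0.25, 0.5]
midpoint 0.375: f = -0.209 < 0 → [0.25, 0.375]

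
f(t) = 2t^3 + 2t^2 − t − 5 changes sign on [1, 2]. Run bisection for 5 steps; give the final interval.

t = 1.5 gives f = 4.75, positive; keep [1, 1.5]
t = 1.25 gives f = 0.78125, positive; keep [1, 1.25]
t = 1.125 gives f = -0.746094, negative; keep [1.125, 1.25]
t = 1.1875 gives f = -0.0181, negative; keep [1.1875, 1.25]
t = 1.21875 gives f = 0.3725, positive; keep [1.1875, 1.21875]

[1.1875, 1.21875]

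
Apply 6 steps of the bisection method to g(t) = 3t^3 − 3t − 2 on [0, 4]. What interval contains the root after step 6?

midpoint 2: g = 16 > 0 → [0, 2]
midpoint 1: g = -2 < 0 → [1, 2]
midpoint 1.5: g = 3.625 > 0 → [1, 1.5]
midpoint 1.25: g = 0.1094 > 0 → [1, 1.25]
midpoint 1.125: g = -1.1035 < 0 → [1.125, 1.25]
midpoint 1.1875: g = -0.5388 < 0 → [1.1875, 1.25]

[1.1875, 1.25]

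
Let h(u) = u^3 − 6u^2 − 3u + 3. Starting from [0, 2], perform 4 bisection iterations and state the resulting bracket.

midpoint 1: h = -5 < 0 → [0, 1]
midpoint 0.5: h = 0.125 > 0 → [0.5, 1]
midpoint 0.75: h = -2.203125 < 0 → [0.5, 0.75]
midpoint 0.625: h = -0.9746 < 0 → [0.5, 0.625]

[0.5, 0.625]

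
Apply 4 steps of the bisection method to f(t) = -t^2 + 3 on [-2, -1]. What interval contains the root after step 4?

m = -1.5, f(m) = 0.75 (+); new bracket [-2, -1.5]
m = -1.75, f(m) = -0.0625 (−); new bracket [-1.75, -1.5]
m = -1.625, f(m) = 0.359375 (+); new bracket [-1.75, -1.625]
m = -1.6875, f(m) = 0.1523 (+); new bracket [-1.75, -1.6875]

[-1.75, -1.6875]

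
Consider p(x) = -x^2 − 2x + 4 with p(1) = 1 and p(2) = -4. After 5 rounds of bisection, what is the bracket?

[1.21875, 1.25]

midpoint 1.5: p = -1.25 < 0 → [1, 1.5]
midpoint 1.25: p = -0.0625 < 0 → [1, 1.25]
midpoint 1.125: p = 0.484375 > 0 → [1.125, 1.25]
midpoint 1.1875: p = 0.2148 > 0 → [1.1875, 1.25]
midpoint 1.21875: p = 0.0771 > 0 → [1.21875, 1.25]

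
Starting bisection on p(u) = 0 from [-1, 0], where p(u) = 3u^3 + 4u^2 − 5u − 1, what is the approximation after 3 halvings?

midpoint -0.5: p = 2.125 > 0 → [-0.5, 0]
midpoint -0.25: p = 0.453125 > 0 → [-0.25, 0]
midpoint -0.125: p = -0.318359 < 0 → [-0.25, -0.125]

-0.125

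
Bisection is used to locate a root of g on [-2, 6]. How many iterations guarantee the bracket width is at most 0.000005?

Width after n steps is 8/2^n. Need 2^n ≥ 8/0.000005 = 1600000.
2^20 = 1048576 < 1600000 ≤ 2^21 = 2097152, so n = 21.

21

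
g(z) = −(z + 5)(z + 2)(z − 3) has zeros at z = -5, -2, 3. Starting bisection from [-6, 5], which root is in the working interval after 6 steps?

g(-0.5) = 23.625 > 0, so the root lies in [-0.5, 5]
g(2.25) = 23.109375 > 0, so the root lies in [2.25, 5]
g(3.625) = -30.322266 < 0, so the root lies in [2.25, 3.625]
g(2.9375) = 2.4495 > 0, so the root lies in [2.9375, 3.625]
g(3.28125) = -12.3006 < 0, so the root lies in [2.9375, 3.28125]
g(3.109375) = -4.5318 < 0, so the root lies in [2.9375, 3.109375]

3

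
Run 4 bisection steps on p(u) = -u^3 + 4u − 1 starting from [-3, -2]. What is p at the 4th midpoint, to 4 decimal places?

-0.4763

u = -2.5 gives p = 4.625, positive; keep [-2.5, -2]
u = -2.25 gives p = 1.390625, positive; keep [-2.25, -2]
u = -2.125 gives p = 0.095703, positive; keep [-2.125, -2]
u = -2.0625 gives p = -0.4763, negative; keep [-2.125, -2.0625]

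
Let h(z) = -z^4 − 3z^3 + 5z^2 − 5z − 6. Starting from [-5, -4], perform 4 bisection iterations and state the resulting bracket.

[-4.375, -4.3125]

midpoint -4.5: h = -18.9375 < 0 → [-4.5, -4]
midpoint -4.25: h = 9.605469 > 0 → [-4.5, -4.25]
midpoint -4.375: h = -3.564697 < 0 → [-4.375, -4.25]
midpoint -4.3125: h = 3.2851 > 0 → [-4.375, -4.3125]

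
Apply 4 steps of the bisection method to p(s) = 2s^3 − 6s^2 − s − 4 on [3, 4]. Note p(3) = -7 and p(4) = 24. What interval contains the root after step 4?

s = 3.5 gives p = 4.75, positive; keep [3, 3.5]
s = 3.25 gives p = -1.96875, negative; keep [3.25, 3.5]
s = 3.375 gives p = 1.167969, positive; keep [3.25, 3.375]
s = 3.3125 gives p = -0.4546, negative; keep [3.3125, 3.375]

[3.3125, 3.375]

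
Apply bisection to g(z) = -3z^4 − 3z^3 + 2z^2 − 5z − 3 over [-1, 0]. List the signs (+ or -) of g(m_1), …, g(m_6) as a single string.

m = -0.5, g(m) = 0.1875 (+); new bracket [-0.5, 0]
m = -0.25, g(m) = -1.589844 (−); new bracket [-0.5, -0.25]
m = -0.375, g(m) = -0.744873 (−); new bracket [-0.5, -0.375]
m = -0.4375, g(m) = -0.2884 (−); new bracket [-0.5, -0.4375]
m = -0.46875, g(m) = -0.0526 (−); new bracket [-0.5, -0.46875]
m = -0.484375, g(m) = 0.0669 (+); new bracket [-0.484375, -0.46875]

+----+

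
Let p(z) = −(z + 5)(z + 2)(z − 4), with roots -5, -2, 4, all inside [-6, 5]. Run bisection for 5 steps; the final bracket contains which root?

m = -0.5, p(m) = 30.375 (+); new bracket [-0.5, 5]
m = 2.25, p(m) = 53.921875 (+); new bracket [2.25, 5]
m = 3.625, p(m) = 18.193359 (+); new bracket [3.625, 5]
m = 4.3125, p(m) = -18.3704 (−); new bracket [3.625, 4.3125]
m = 3.96875, p(m) = 1.6729 (+); new bracket [3.96875, 4.3125]

4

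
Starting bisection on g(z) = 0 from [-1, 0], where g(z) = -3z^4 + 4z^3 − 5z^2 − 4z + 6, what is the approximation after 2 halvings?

m = -0.5, g(m) = 6.0625 (+); new bracket [-1, -0.5]
m = -0.75, g(m) = 3.550781 (+); new bracket [-1, -0.75]

-0.75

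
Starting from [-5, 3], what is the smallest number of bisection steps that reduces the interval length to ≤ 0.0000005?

Width after n steps is 8/2^n. Need 2^n ≥ 8/0.0000005 = 16000000.
2^23 = 8388608 < 16000000 ≤ 2^24 = 16777216, so n = 24.

24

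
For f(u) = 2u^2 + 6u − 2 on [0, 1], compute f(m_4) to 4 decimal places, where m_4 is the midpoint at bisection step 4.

0.0703

f(0.5) = 1.5 > 0, so the root lies in [0, 0.5]
f(0.25) = -0.375 < 0, so the root lies in [0.25, 0.5]
f(0.375) = 0.53125 > 0, so the root lies in [0.25, 0.375]
f(0.3125) = 0.0703 > 0, so the root lies in [0.25, 0.3125]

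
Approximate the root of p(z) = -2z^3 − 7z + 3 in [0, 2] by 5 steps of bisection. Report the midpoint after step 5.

midpoint 1: p = -6 < 0 → [0, 1]
midpoint 0.5: p = -0.75 < 0 → [0, 0.5]
midpoint 0.25: p = 1.21875 > 0 → [0.25, 0.5]
midpoint 0.375: p = 0.2695 > 0 → [0.375, 0.5]
midpoint 0.4375: p = -0.23 < 0 → [0.375, 0.4375]

0.4375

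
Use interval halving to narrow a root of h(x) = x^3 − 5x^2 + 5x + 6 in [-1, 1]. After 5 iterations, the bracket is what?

m = 0, h(m) = 6 (+); new bracket [-1, 0]
m = -0.5, h(m) = 2.125 (+); new bracket [-1, -0.5]
m = -0.75, h(m) = -0.984375 (−); new bracket [-0.75, -0.5]
m = -0.625, h(m) = 0.6777 (+); new bracket [-0.75, -0.625]
m = -0.6875, h(m) = -0.1257 (−); new bracket [-0.6875, -0.625]

[-0.6875, -0.625]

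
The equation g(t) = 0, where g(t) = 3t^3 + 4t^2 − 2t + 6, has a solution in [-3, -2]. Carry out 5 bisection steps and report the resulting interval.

[-2.125, -2.09375]

m = -2.5, g(m) = -10.875 (−); new bracket [-2.5, -2]
m = -2.25, g(m) = -3.421875 (−); new bracket [-2.25, -2]
m = -2.125, g(m) = -0.474609 (−); new bracket [-2.125, -2]
m = -2.0625, g(m) = 0.8196 (+); new bracket [-2.125, -2.0625]
m = -2.09375, g(m) = 0.187 (+); new bracket [-2.125, -2.09375]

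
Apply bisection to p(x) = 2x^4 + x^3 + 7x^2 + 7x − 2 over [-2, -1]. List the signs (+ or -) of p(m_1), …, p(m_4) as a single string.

+++-

midpoint -1.5: p = 10 > 0 → [-1.5, -1]
midpoint -1.25: p = 3.117188 > 0 → [-1.25, -1]
midpoint -1.125: p = 0.76416 > 0 → [-1.125, -1]
midpoint -1.0625: p = -0.1858 < 0 → [-1.125, -1.0625]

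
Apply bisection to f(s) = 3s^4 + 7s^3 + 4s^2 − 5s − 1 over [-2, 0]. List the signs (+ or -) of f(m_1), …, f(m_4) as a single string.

+++-

f(-1) = 4 > 0, so the root lies in [-1, 0]
f(-0.5) = 1.8125 > 0, so the root lies in [-0.5, 0]
f(-0.25) = 0.402344 > 0, so the root lies in [-0.25, 0]
f(-0.125) = -0.3254 < 0, so the root lies in [-0.25, -0.125]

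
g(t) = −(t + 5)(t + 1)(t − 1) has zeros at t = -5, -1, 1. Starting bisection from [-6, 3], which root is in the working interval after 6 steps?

-5

g(-1.5) = -4.375 < 0, so the root lies in [-6, -1.5]
g(-3.75) = -16.328125 < 0, so the root lies in [-6, -3.75]
g(-4.875) = -2.845703 < 0, so the root lies in [-6, -4.875]
g(-5.4375) = 12.4978 > 0, so the root lies in [-5.4375, -4.875]
g(-5.15625) = 3.998 > 0, so the root lies in [-5.15625, -4.875]
g(-5.015625) = 0.3774 > 0, so the root lies in [-5.015625, -4.875]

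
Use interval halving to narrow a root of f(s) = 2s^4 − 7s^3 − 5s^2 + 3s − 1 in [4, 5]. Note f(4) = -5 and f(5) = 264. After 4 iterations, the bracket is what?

s = 4.5 gives f = 93.5, positive; keep [4, 4.5]
s = 4.25 gives f = 36.585938, positive; keep [4, 4.25]
s = 4.125 gives f = 14.033691, positive; keep [4, 4.125]
s = 4.0625 gives f = 4.096, positive; keep [4, 4.0625]

[4, 4.0625]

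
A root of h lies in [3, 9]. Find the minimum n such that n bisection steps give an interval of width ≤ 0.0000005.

24

Width after n steps is 6/2^n. Need 2^n ≥ 6/0.0000005 = 12000000.
2^23 = 8388608 < 12000000 ≤ 2^24 = 16777216, so n = 24.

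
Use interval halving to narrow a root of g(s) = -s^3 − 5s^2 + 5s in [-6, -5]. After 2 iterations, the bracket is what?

[-6, -5.75]

s = -5.5 gives g = -12.375, negative; keep [-6, -5.5]
s = -5.75 gives g = -3.953125, negative; keep [-6, -5.75]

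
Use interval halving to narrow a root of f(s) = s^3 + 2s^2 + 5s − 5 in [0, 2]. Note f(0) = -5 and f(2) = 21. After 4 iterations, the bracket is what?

m = 1, f(m) = 3 (+); new bracket [0, 1]
m = 0.5, f(m) = -1.875 (−); new bracket [0.5, 1]
m = 0.75, f(m) = 0.296875 (+); new bracket [0.5, 0.75]
m = 0.625, f(m) = -0.8496 (−); new bracket [0.625, 0.75]

[0.625, 0.75]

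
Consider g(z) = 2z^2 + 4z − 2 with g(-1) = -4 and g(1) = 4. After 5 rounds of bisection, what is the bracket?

[0.375, 0.4375]

midpoint 0: g = -2 < 0 → [0, 1]
midpoint 0.5: g = 0.5 > 0 → [0, 0.5]
midpoint 0.25: g = -0.875 < 0 → [0.25, 0.5]
midpoint 0.375: g = -0.2188 < 0 → [0.375, 0.5]
midpoint 0.4375: g = 0.1328 > 0 → [0.375, 0.4375]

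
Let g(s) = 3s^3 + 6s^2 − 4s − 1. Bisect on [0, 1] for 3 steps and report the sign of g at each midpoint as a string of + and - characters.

s = 0.5 gives g = -1.125, negative; keep [0.5, 1]
s = 0.75 gives g = 0.640625, positive; keep [0.5, 0.75]
s = 0.625 gives g = -0.423828, negative; keep [0.625, 0.75]

-+-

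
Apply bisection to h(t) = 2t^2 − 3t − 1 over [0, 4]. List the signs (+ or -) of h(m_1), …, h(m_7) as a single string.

+---+++

h(2) = 1 > 0, so the root lies in [0, 2]
h(1) = -2 < 0, so the root lies in [1, 2]
h(1.5) = -1 < 0, so the root lies in [1.5, 2]
h(1.75) = -0.125 < 0, so the root lies in [1.75, 2]
h(1.875) = 0.4062 > 0, so the root lies in [1.75, 1.875]
h(1.8125) = 0.1328 > 0, so the root lies in [1.75, 1.8125]
h(1.78125) = 0.002 > 0, so the root lies in [1.75, 1.78125]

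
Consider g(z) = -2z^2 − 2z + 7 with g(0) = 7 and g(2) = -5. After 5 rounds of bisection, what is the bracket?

[1.375, 1.4375]

g(1) = 3 > 0, so the root lies in [1, 2]
g(1.5) = -0.5 < 0, so the root lies in [1, 1.5]
g(1.25) = 1.375 > 0, so the root lies in [1.25, 1.5]
g(1.375) = 0.4688 > 0, so the root lies in [1.375, 1.5]
g(1.4375) = -0.0078 < 0, so the root lies in [1.375, 1.4375]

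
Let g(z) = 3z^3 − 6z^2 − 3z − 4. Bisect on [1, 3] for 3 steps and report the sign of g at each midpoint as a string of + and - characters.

--+

z = 2 gives g = -10, negative; keep [2, 3]
z = 2.5 gives g = -2.125, negative; keep [2.5, 3]
z = 2.75 gives g = 4.765625, positive; keep [2.5, 2.75]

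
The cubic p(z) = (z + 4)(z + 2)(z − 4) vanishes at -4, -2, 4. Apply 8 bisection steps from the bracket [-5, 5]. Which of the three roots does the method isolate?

z = 0 gives p = -32, negative; keep [0, 5]
z = 2.5 gives p = -43.875, negative; keep [2.5, 5]
z = 3.75 gives p = -11.140625, negative; keep [3.75, 5]
z = 4.375 gives p = 20.0215, positive; keep [3.75, 4.375]
z = 4.0625 gives p = 3.0549, positive; keep [3.75, 4.0625]
z = 3.90625 gives p = -4.3778, negative; keep [3.90625, 4.0625]
z = 3.984375 gives p = -0.7466, negative; keep [3.984375, 4.0625]
z = 4.0234375 gives p = 1.1327, positive; keep [3.984375, 4.0234375]

4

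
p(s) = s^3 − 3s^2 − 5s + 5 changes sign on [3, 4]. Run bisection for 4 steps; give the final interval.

midpoint 3.5: p = -6.375 < 0 → [3.5, 4]
midpoint 3.75: p = -3.203125 < 0 → [3.75, 4]
midpoint 3.875: p = -1.236328 < 0 → [3.875, 4]
midpoint 3.9375: p = -0.1526 < 0 → [3.9375, 4]

[3.9375, 4]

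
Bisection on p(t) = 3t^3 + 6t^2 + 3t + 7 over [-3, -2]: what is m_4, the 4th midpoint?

p(-2.5) = -9.875 < 0, so the root lies in [-2.5, -2]
p(-2.25) = -3.546875 < 0, so the root lies in [-2.25, -2]
p(-2.125) = -1.068359 < 0, so the root lies in [-2.125, -2]
p(-2.0625) = 0.0149 > 0, so the root lies in [-2.125, -2.0625]

-2.0625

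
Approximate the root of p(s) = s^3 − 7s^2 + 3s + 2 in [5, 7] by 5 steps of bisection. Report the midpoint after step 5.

m = 6, p(m) = -16 (−); new bracket [6, 7]
m = 6.5, p(m) = 0.375 (+); new bracket [6, 6.5]
m = 6.25, p(m) = -8.546875 (−); new bracket [6.25, 6.5]
m = 6.375, p(m) = -4.2754 (−); new bracket [6.375, 6.5]
m = 6.4375, p(m) = -1.9983 (−); new bracket [6.4375, 6.5]

6.4375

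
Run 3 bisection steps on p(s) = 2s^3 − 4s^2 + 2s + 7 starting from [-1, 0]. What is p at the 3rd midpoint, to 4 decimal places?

0.8477

midpoint -0.5: p = 4.75 > 0 → [-1, -0.5]
midpoint -0.75: p = 2.40625 > 0 → [-1, -0.75]
midpoint -0.875: p = 0.847656 > 0 → [-1, -0.875]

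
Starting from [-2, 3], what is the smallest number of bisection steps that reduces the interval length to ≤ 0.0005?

Width after n steps is 5/2^n. Need 2^n ≥ 5/0.0005 = 10000.
2^13 = 8192 < 10000 ≤ 2^14 = 16384, so n = 14.

14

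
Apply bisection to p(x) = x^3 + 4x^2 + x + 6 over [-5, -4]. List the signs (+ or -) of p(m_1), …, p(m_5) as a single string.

m = -4.5, p(m) = -8.625 (−); new bracket [-4.5, -4]
m = -4.25, p(m) = -2.765625 (−); new bracket [-4.25, -4]
m = -4.125, p(m) = -0.251953 (−); new bracket [-4.125, -4]
m = -4.0625, p(m) = 0.906 (+); new bracket [-4.125, -4.0625]
m = -4.09375, p(m) = 0.3351 (+); new bracket [-4.125, -4.09375]

---++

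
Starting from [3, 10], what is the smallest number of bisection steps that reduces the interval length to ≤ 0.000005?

21

Width after n steps is 7/2^n. Need 2^n ≥ 7/0.000005 = 1400000.
2^20 = 1048576 < 1400000 ≤ 2^21 = 2097152, so n = 21.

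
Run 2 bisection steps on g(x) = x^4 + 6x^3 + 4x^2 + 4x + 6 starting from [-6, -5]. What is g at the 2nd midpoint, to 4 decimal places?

g(-5.5) = 21.8125 > 0, so the root lies in [-5.5, -5]
g(-5.25) = -13.277344 < 0, so the root lies in [-5.5, -5.25]

-13.2773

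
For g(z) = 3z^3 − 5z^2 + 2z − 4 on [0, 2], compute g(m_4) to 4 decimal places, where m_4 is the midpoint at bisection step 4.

z = 1 gives g = -4, negative; keep [1, 2]
z = 1.5 gives g = -2.125, negative; keep [1.5, 2]
z = 1.75 gives g = 0.265625, positive; keep [1.5, 1.75]
z = 1.625 gives g = -1.0801, negative; keep [1.625, 1.75]

-1.0801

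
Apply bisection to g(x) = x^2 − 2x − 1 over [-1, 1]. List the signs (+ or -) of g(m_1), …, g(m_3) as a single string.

g(0) = -1 < 0, so the root lies in [-1, 0]
g(-0.5) = 0.25 > 0, so the root lies in [-0.5, 0]
g(-0.25) = -0.4375 < 0, so the root lies in [-0.5, -0.25]

-+-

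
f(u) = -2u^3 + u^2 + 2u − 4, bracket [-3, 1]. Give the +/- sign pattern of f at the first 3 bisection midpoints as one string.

f(-1) = -3 < 0, so the root lies in [-3, -1]
f(-2) = 12 > 0, so the root lies in [-2, -1]
f(-1.5) = 2 > 0, so the root lies in [-1.5, -1]

-++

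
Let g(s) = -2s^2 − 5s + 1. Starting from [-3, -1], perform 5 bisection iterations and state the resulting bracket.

[-2.6875, -2.625]

m = -2, g(m) = 3 (+); new bracket [-3, -2]
m = -2.5, g(m) = 1 (+); new bracket [-3, -2.5]
m = -2.75, g(m) = -0.375 (−); new bracket [-2.75, -2.5]
m = -2.625, g(m) = 0.3438 (+); new bracket [-2.75, -2.625]
m = -2.6875, g(m) = -0.0078 (−); new bracket [-2.6875, -2.625]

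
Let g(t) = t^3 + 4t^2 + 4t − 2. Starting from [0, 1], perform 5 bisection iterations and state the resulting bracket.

m = 0.5, g(m) = 1.125 (+); new bracket [0, 0.5]
m = 0.25, g(m) = -0.734375 (−); new bracket [0.25, 0.5]
m = 0.375, g(m) = 0.115234 (+); new bracket [0.25, 0.375]
m = 0.3125, g(m) = -0.3289 (−); new bracket [0.3125, 0.375]
m = 0.34375, g(m) = -0.1117 (−); new bracket [0.34375, 0.375]

[0.34375, 0.375]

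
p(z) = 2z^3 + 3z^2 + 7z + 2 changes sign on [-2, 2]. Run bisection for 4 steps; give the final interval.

[-0.5, -0.25]

p(0) = 2 > 0, so the root lies in [-2, 0]
p(-1) = -4 < 0, so the root lies in [-1, 0]
p(-0.5) = -1 < 0, so the root lies in [-0.5, 0]
p(-0.25) = 0.4062 > 0, so the root lies in [-0.5, -0.25]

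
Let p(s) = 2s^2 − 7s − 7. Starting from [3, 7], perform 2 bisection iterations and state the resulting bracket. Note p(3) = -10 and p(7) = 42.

[4, 5]

s = 5 gives p = 8, positive; keep [3, 5]
s = 4 gives p = -3, negative; keep [4, 5]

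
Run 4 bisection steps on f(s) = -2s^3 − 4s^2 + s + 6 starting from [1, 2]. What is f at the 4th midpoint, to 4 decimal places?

0.1479

s = 1.5 gives f = -8.25, negative; keep [1, 1.5]
s = 1.25 gives f = -2.90625, negative; keep [1, 1.25]
s = 1.125 gives f = -0.785156, negative; keep [1, 1.125]
s = 1.0625 gives f = 0.1479, positive; keep [1.0625, 1.125]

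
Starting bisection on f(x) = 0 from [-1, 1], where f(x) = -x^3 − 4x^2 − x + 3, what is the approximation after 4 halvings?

0.625

x = 0 gives f = 3, positive; keep [0, 1]
x = 0.5 gives f = 1.375, positive; keep [0.5, 1]
x = 0.75 gives f = -0.421875, negative; keep [0.5, 0.75]
x = 0.625 gives f = 0.5684, positive; keep [0.625, 0.75]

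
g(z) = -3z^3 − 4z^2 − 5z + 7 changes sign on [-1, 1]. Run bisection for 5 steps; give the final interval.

g(0) = 7 > 0, so the root lies in [0, 1]
g(0.5) = 3.125 > 0, so the root lies in [0.5, 1]
g(0.75) = -0.265625 < 0, so the root lies in [0.5, 0.75]
g(0.625) = 1.5801 > 0, so the root lies in [0.625, 0.75]
g(0.6875) = 0.697 > 0, so the root lies in [0.6875, 0.75]

[0.6875, 0.75]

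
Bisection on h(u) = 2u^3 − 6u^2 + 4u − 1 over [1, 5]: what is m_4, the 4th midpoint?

h(3) = 11 > 0, so the root lies in [1, 3]
h(2) = -1 < 0, so the root lies in [2, 3]
h(2.5) = 2.75 > 0, so the root lies in [2, 2.5]
h(2.25) = 0.4062 > 0, so the root lies in [2, 2.25]

2.25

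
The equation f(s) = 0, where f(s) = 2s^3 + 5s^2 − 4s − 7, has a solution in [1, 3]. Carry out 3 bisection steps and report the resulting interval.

[1.25, 1.5]

f(2) = 21 > 0, so the root lies in [1, 2]
f(1.5) = 5 > 0, so the root lies in [1, 1.5]
f(1.25) = -0.28125 < 0, so the root lies in [1.25, 1.5]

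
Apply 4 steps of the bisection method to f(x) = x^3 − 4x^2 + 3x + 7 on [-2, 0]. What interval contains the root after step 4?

[-1, -0.875]

m = -1, f(m) = -1 (−); new bracket [-1, 0]
m = -0.5, f(m) = 4.375 (+); new bracket [-1, -0.5]
m = -0.75, f(m) = 2.078125 (+); new bracket [-1, -0.75]
m = -0.875, f(m) = 0.6426 (+); new bracket [-1, -0.875]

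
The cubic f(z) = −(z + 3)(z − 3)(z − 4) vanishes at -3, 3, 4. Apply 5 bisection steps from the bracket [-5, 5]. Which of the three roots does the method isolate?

midpoint 0: f = -36 < 0 → [-5, 0]
midpoint -2.5: f = -17.875 < 0 → [-5, -2.5]
midpoint -3.75: f = 39.234375 > 0 → [-3.75, -2.5]
midpoint -3.125: f = 5.4551 > 0 → [-3.125, -2.5]
midpoint -2.8125: f = -7.4246 < 0 → [-3.125, -2.8125]

-3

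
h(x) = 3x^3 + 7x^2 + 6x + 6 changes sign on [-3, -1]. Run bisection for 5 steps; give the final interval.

m = -2, h(m) = -2 (−); new bracket [-2, -1]
m = -1.5, h(m) = 2.625 (+); new bracket [-2, -1.5]
m = -1.75, h(m) = 0.859375 (+); new bracket [-2, -1.75]
m = -1.875, h(m) = -0.416 (−); new bracket [-1.875, -1.75]
m = -1.8125, h(m) = 0.2581 (+); new bracket [-1.875, -1.8125]

[-1.875, -1.8125]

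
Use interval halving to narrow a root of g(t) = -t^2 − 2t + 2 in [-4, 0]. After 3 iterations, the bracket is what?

[-3, -2.5]

t = -2 gives g = 2, positive; keep [-4, -2]
t = -3 gives g = -1, negative; keep [-3, -2]
t = -2.5 gives g = 0.75, positive; keep [-3, -2.5]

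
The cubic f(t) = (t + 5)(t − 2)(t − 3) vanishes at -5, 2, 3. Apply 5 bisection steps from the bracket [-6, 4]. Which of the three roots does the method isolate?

-5

m = -1, f(m) = 48 (+); new bracket [-6, -1]
m = -3.5, f(m) = 53.625 (+); new bracket [-6, -3.5]
m = -4.75, f(m) = 13.078125 (+); new bracket [-6, -4.75]
m = -5.375, f(m) = -23.1621 (−); new bracket [-5.375, -4.75]
m = -5.0625, f(m) = -3.5588 (−); new bracket [-5.0625, -4.75]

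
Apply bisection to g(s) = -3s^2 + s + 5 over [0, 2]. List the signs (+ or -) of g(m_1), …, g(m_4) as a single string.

s = 1 gives g = 3, positive; keep [1, 2]
s = 1.5 gives g = -0.25, negative; keep [1, 1.5]
s = 1.25 gives g = 1.5625, positive; keep [1.25, 1.5]
s = 1.375 gives g = 0.7031, positive; keep [1.375, 1.5]

+-++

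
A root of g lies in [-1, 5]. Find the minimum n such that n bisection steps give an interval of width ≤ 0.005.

Width after n steps is 6/2^n. Need 2^n ≥ 6/0.005 = 1200.
2^10 = 1024 < 1200 ≤ 2^11 = 2048, so n = 11.

11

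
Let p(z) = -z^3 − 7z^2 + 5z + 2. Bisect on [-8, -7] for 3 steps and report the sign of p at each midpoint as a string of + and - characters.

p(-7.5) = -7.375 < 0, so the root lies in [-8, -7.5]
p(-7.75) = 8.296875 > 0, so the root lies in [-7.75, -7.5]
p(-7.625) = 0.212891 > 0, so the root lies in [-7.625, -7.5]

-++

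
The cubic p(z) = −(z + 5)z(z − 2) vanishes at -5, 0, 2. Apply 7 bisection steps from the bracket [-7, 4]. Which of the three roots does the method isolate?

-5

midpoint -1.5: p = -18.375 < 0 → [-7, -1.5]
midpoint -4.25: p = -19.921875 < 0 → [-7, -4.25]
midpoint -5.625: p = 26.806641 > 0 → [-5.625, -4.25]
midpoint -4.9375: p = -2.1409 < 0 → [-5.625, -4.9375]
midpoint -5.28125: p = 10.8152 > 0 → [-5.28125, -4.9375]
midpoint -5.109375: p = 3.973 > 0 → [-5.109375, -4.9375]
midpoint -5.0234375: p = 0.8269 > 0 → [-5.0234375, -4.9375]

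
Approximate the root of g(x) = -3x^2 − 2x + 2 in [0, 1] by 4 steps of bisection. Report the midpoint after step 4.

0.5625

g(0.5) = 0.25 > 0, so the root lies in [0.5, 1]
g(0.75) = -1.1875 < 0, so the root lies in [0.5, 0.75]
g(0.625) = -0.421875 < 0, so the root lies in [0.5, 0.625]
g(0.5625) = -0.0742 < 0, so the root lies in [0.5, 0.5625]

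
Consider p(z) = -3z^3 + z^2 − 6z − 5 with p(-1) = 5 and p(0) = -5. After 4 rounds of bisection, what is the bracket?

p(-0.5) = -1.375 < 0, so the root lies in [-1, -0.5]
p(-0.75) = 1.328125 > 0, so the root lies in [-0.75, -0.5]
p(-0.625) = -0.126953 < 0, so the root lies in [-0.75, -0.625]
p(-0.6875) = 0.5725 > 0, so the root lies in [-0.6875, -0.625]

[-0.6875, -0.625]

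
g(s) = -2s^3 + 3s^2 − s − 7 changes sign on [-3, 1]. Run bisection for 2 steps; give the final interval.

s = -1 gives g = -1, negative; keep [-3, -1]
s = -2 gives g = 23, positive; keep [-2, -1]

[-2, -1]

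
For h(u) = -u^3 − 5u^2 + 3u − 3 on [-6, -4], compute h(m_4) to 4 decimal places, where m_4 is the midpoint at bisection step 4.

-0.0996

midpoint -5: h = -18 < 0 → [-6, -5]
midpoint -5.5: h = -4.375 < 0 → [-6, -5.5]
midpoint -5.75: h = 4.546875 > 0 → [-5.75, -5.5]
midpoint -5.625: h = -0.0996 < 0 → [-5.75, -5.625]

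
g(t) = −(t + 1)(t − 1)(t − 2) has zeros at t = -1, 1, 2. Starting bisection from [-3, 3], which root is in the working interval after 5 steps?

midpoint 0: g = -2 < 0 → [-3, 0]
midpoint -1.5: g = 4.375 > 0 → [-1.5, 0]
midpoint -0.75: g = -1.203125 < 0 → [-1.5, -0.75]
midpoint -1.125: g = 0.8301 > 0 → [-1.125, -0.75]
midpoint -0.9375: g = -0.3557 < 0 → [-1.125, -0.9375]

-1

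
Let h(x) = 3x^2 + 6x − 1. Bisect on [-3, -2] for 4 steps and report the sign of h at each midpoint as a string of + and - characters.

m = -2.5, h(m) = 2.75 (+); new bracket [-2.5, -2]
m = -2.25, h(m) = 0.6875 (+); new bracket [-2.25, -2]
m = -2.125, h(m) = -0.203125 (−); new bracket [-2.25, -2.125]
m = -2.1875, h(m) = 0.2305 (+); new bracket [-2.1875, -2.125]

++-+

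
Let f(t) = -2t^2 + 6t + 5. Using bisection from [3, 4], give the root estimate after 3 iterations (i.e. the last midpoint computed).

3.625

m = 3.5, f(m) = 1.5 (+); new bracket [3.5, 4]
m = 3.75, f(m) = -0.625 (−); new bracket [3.5, 3.75]
m = 3.625, f(m) = 0.46875 (+); new bracket [3.625, 3.75]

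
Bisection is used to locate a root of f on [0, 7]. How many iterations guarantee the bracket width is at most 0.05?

Width after n steps is 7/2^n. Need 2^n ≥ 7/0.05 = 140.
2^7 = 128 < 140 ≤ 2^8 = 256, so n = 8.

8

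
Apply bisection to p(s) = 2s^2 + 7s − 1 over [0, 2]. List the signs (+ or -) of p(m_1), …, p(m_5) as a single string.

s = 1 gives p = 8, positive; keep [0, 1]
s = 0.5 gives p = 3, positive; keep [0, 0.5]
s = 0.25 gives p = 0.875, positive; keep [0, 0.25]
s = 0.125 gives p = -0.0938, negative; keep [0.125, 0.25]
s = 0.1875 gives p = 0.3828, positive; keep [0.125, 0.1875]

+++-+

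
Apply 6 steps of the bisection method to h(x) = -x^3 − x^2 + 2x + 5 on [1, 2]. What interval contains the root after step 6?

x = 1.5 gives h = 2.375, positive; keep [1.5, 2]
x = 1.75 gives h = 0.078125, positive; keep [1.75, 2]
x = 1.875 gives h = -1.357422, negative; keep [1.75, 1.875]
x = 1.8125 gives h = -0.6145, negative; keep [1.75, 1.8125]
x = 1.78125 gives h = -0.262, negative; keep [1.75, 1.78125]
x = 1.765625 gives h = -0.0904, negative; keep [1.75, 1.765625]

[1.75, 1.765625]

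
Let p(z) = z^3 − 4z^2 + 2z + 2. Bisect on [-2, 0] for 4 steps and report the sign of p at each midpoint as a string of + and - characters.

p(-1) = -5 < 0, so the root lies in [-1, 0]
p(-0.5) = -0.125 < 0, so the root lies in [-0.5, 0]
p(-0.25) = 1.234375 > 0, so the root lies in [-0.5, -0.25]
p(-0.375) = 0.6348 > 0, so the root lies in [-0.5, -0.375]

--++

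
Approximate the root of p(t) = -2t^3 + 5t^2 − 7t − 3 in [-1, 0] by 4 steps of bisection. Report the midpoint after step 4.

-0.3125

t = -0.5 gives p = 2, positive; keep [-0.5, 0]
t = -0.25 gives p = -0.90625, negative; keep [-0.5, -0.25]
t = -0.375 gives p = 0.433594, positive; keep [-0.375, -0.25]
t = -0.3125 gives p = -0.2632, negative; keep [-0.375, -0.3125]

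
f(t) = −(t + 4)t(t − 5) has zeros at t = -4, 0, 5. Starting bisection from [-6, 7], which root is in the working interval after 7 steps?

m = 0.5, f(m) = 10.125 (+); new bracket [0.5, 7]
m = 3.75, f(m) = 36.328125 (+); new bracket [3.75, 7]
m = 5.375, f(m) = -18.896484 (−); new bracket [3.75, 5.375]
m = 4.5625, f(m) = 17.0916 (+); new bracket [4.5625, 5.375]
m = 4.96875, f(m) = 1.3926 (+); new bracket [4.96875, 5.375]
m = 5.171875, f(m) = -8.153 (−); new bracket [4.96875, 5.171875]
m = 5.0703125, f(m) = -3.2336 (−); new bracket [4.96875, 5.0703125]

5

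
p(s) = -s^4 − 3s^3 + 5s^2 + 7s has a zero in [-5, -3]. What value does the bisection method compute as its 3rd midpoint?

-3.75

midpoint -4: p = -12 < 0 → [-4, -3]
midpoint -3.5: p = 15.3125 > 0 → [-4, -3.5]
midpoint -3.75: p = 4.511719 > 0 → [-4, -3.75]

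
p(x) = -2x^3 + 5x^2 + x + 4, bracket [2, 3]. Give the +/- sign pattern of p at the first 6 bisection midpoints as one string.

+++-+-

x = 2.5 gives p = 6.5, positive; keep [2.5, 3]
x = 2.75 gives p = 2.96875, positive; keep [2.75, 3]
x = 2.875 gives p = 0.675781, positive; keep [2.875, 3]
x = 2.9375 gives p = -0.6128, negative; keep [2.875, 2.9375]
x = 2.90625 gives p = 0.0436, positive; keep [2.90625, 2.9375]
x = 2.921875 gives p = -0.2815, negative; keep [2.90625, 2.921875]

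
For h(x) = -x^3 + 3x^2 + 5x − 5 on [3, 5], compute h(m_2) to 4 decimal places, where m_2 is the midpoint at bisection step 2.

x = 4 gives h = -1, negative; keep [3, 4]
x = 3.5 gives h = 6.375, positive; keep [3.5, 4]

6.3750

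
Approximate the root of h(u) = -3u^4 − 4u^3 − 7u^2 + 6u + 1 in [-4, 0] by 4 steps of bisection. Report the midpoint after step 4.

h(-2) = -55 < 0, so the root lies in [-2, 0]
h(-1) = -11 < 0, so the root lies in [-1, 0]
h(-0.5) = -3.4375 < 0, so the root lies in [-0.5, 0]
h(-0.25) = -0.8867 < 0, so the root lies in [-0.25, 0]

-0.25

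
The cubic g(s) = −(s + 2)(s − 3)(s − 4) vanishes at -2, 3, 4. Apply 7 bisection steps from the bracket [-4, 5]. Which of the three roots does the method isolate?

-2

m = 0.5, g(m) = -21.875 (−); new bracket [-4, 0.5]
m = -1.75, g(m) = -6.828125 (−); new bracket [-4, -1.75]
m = -2.875, g(m) = 35.341797 (+); new bracket [-2.875, -1.75]
m = -2.3125, g(m) = 10.4797 (+); new bracket [-2.3125, -1.75]
m = -2.03125, g(m) = 0.9483 (+); new bracket [-2.03125, -1.75]
m = -1.890625, g(m) = -3.151 (−); new bracket [-2.03125, -1.890625]
m = -1.9609375, g(m) = -1.1551 (−); new bracket [-2.03125, -1.9609375]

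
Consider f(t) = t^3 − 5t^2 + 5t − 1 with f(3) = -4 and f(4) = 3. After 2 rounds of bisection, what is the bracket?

[3.5, 3.75]

midpoint 3.5: f = -1.875 < 0 → [3.5, 4]
midpoint 3.75: f = 0.171875 > 0 → [3.5, 3.75]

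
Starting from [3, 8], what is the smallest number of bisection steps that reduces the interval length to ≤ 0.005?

Width after n steps is 5/2^n. Need 2^n ≥ 5/0.005 = 1000.
2^9 = 512 < 1000 ≤ 2^10 = 1024, so n = 10.

10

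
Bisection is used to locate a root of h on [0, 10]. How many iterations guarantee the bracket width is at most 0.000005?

21

Width after n steps is 10/2^n. Need 2^n ≥ 10/0.000005 = 2000000.
2^20 = 1048576 < 2000000 ≤ 2^21 = 2097152, so n = 21.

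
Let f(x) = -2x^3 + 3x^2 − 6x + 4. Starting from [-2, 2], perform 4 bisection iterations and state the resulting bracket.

[0.75, 1]

x = 0 gives f = 4, positive; keep [0, 2]
x = 1 gives f = -1, negative; keep [0, 1]
x = 0.5 gives f = 1.5, positive; keep [0.5, 1]
x = 0.75 gives f = 0.3438, positive; keep [0.75, 1]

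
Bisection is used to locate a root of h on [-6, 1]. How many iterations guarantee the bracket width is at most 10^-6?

23

Width after n steps is 7/2^n. Need 2^n ≥ 7/10^-6 = 7000000.
2^22 = 4194304 < 7000000 ≤ 2^23 = 8388608, so n = 23.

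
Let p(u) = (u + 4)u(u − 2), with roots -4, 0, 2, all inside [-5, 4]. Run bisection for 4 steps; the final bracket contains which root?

u = -0.5 gives p = 4.375, positive; keep [-5, -0.5]
u = -2.75 gives p = 16.328125, positive; keep [-5, -2.75]
u = -3.875 gives p = 2.845703, positive; keep [-5, -3.875]
u = -4.4375 gives p = -12.4978, negative; keep [-4.4375, -3.875]

-4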